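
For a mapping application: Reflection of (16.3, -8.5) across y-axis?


Reflection over y-axis: (x,y) -> (-x,y)
(16.3, -8.5) -> (-16.3, -8.5)

(-16.3, -8.5)


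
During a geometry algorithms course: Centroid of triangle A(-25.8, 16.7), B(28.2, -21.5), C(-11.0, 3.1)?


Centroid = ((x_A+x_B+x_C)/3, (y_A+y_B+y_C)/3)
= (((-25.8)+28.2+(-11))/3, (16.7+(-21.5)+3.1)/3)
= (-2.8667, -0.5667)

(-2.8667, -0.5667)


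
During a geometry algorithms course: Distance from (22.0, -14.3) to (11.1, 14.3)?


dx=-10.9, dy=28.6
d^2 = (-10.9)^2 + 28.6^2 = 936.77
d = sqrt(936.77) = 30.6067

30.6067


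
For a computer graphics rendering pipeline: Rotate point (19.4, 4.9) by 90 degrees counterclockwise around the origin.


90° CCW: (x,y) -> (-y, x)
(19.4,4.9) -> (-4.9, 19.4)

(-4.9, 19.4)


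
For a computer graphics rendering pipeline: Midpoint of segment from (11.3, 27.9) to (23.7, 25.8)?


M = ((11.3+23.7)/2, (27.9+25.8)/2)
= (17.5, 26.85)

(17.5, 26.85)


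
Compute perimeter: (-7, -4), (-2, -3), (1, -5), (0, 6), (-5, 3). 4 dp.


Sides: (-7, -4)->(-2, -3): sqrt(26) = 5.09902, (-2, -3)->(1, -5): sqrt(13) = 3.605551, (1, -5)->(0, 6): sqrt(122) = 11.045361, (0, 6)->(-5, 3): sqrt(34) = 5.830952, (-5, 3)->(-7, -4): sqrt(53) = 7.28011
Sum = 32.860994
Perimeter = 32.861

32.861


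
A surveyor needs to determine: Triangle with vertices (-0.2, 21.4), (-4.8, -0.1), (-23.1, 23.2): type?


Side lengths squared: AB^2=483.41, BC^2=877.78, CA^2=527.65
Sorted: [483.41, 527.65, 877.78]
By sides: Scalene, By angles: Acute

Scalene, Acute


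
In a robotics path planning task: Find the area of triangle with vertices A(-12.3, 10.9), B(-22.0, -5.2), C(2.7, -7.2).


Area = |x_A(y_B-y_C) + x_B(y_C-y_A) + x_C(y_A-y_B)|/2
= |(-24.6) + 398.2 + 43.47|/2
= 417.07/2 = 208.535

208.535


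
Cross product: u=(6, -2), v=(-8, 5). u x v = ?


u x v = u_x*v_y - u_y*v_x = 6*5 - (-2)*(-8)
= 30 - 16 = 14

14


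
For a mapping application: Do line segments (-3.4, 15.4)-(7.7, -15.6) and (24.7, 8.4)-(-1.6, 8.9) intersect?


Cross products: d1=-170.05, d2=639.7, d3=793.4, d4=-16.35
d1*d2 < 0 and d3*d4 < 0? yes

Yes, they intersect


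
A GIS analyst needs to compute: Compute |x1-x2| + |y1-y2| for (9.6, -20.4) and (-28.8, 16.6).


|9.6-(-28.8)| + |(-20.4)-16.6| = 38.4 + 37 = 75.4

75.4


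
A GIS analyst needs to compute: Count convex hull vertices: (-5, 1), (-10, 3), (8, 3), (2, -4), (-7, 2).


Convex hull vertices (CCW): (-10, 3), (2, -4), (8, 3)
Count = 3

3


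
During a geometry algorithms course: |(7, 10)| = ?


|u| = sqrt(7^2 + 10^2) = sqrt(149) = 12.2066

12.2066


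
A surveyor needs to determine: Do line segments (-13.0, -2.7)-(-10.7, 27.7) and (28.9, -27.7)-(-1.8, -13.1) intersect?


Cross products: d1=-155.76, d2=-1122.62, d3=-1331.26, d4=-364.4
d1*d2 < 0 and d3*d4 < 0? no

No, they don't intersect


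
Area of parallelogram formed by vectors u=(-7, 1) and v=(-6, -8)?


|u x v| = |(-7)*(-8) - 1*(-6)|
= |56 - (-6)| = 62

62


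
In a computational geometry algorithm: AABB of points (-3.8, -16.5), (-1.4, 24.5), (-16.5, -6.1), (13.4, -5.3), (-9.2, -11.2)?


x range: [-16.5, 13.4]
y range: [-16.5, 24.5]
Bounding box: (-16.5,-16.5) to (13.4,24.5)

(-16.5,-16.5) to (13.4,24.5)


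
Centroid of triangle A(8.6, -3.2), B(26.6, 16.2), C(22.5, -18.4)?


Centroid = ((x_A+x_B+x_C)/3, (y_A+y_B+y_C)/3)
= ((8.6+26.6+22.5)/3, ((-3.2)+16.2+(-18.4))/3)
= (19.2333, -1.8)

(19.2333, -1.8)


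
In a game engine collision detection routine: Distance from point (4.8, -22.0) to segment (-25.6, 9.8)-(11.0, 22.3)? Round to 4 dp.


Project P onto AB: t = 0.4781 (clamped to [0,1])
Closest point on segment: (-8.1017, 15.7762)
Distance: 39.9186

39.9186


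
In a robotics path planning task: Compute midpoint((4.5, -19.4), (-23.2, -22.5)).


M = ((4.5+(-23.2))/2, ((-19.4)+(-22.5))/2)
= (-9.35, -20.95)

(-9.35, -20.95)


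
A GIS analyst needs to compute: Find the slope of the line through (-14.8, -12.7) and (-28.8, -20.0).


slope = (y2-y1)/(x2-x1) = ((-20)-(-12.7))/((-28.8)-(-14.8)) = (-7.3)/(-14) = 0.5214

0.5214


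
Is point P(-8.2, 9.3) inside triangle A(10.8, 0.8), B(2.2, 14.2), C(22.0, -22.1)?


Cross products: AB x AP = 181.5, BC x BP = -474.54, CA x CP = 339.9
All same sign? no

No, outside


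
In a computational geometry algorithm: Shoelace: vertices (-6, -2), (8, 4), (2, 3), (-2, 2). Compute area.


Shoelace sum: ((-6)*4 - 8*(-2)) + (8*3 - 2*4) + (2*2 - (-2)*3) + ((-2)*(-2) - (-6)*2)
= 34
Area = |34|/2 = 17

17


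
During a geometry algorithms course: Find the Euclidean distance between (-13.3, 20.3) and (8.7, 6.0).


dx=22, dy=-14.3
d^2 = 22^2 + (-14.3)^2 = 688.49
d = sqrt(688.49) = 26.2391

26.2391


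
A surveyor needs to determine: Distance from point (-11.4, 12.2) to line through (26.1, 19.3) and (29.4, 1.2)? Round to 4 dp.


|cross product| = 702.18
|line direction| = sqrt(338.5) = 18.3984
Distance = 702.18/sqrt(338.5) = 38.1653

38.1653


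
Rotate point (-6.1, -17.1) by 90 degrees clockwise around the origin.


90° CW: (x,y) -> (y, -x)
(-6.1,-17.1) -> (-17.1, 6.1)

(-17.1, 6.1)


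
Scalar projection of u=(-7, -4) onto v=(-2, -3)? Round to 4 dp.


u.v = 26, |v| = sqrt(13) = 3.6056
Scalar projection = u.v / |v| = 26 / sqrt(13) = 7.2111

7.2111


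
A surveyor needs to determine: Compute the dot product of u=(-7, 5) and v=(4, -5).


u . v = u_x*v_x + u_y*v_y = (-7)*4 + 5*(-5)
= (-28) + (-25) = -53

-53


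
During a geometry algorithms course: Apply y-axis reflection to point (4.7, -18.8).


Reflection over y-axis: (x,y) -> (-x,y)
(4.7, -18.8) -> (-4.7, -18.8)

(-4.7, -18.8)


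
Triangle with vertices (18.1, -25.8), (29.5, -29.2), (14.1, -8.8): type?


Side lengths squared: AB^2=141.52, BC^2=653.32, CA^2=305
Sorted: [141.52, 305, 653.32]
By sides: Scalene, By angles: Obtuse

Scalene, Obtuse


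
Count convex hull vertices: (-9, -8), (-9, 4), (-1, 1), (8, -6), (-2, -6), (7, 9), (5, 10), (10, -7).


Convex hull vertices (CCW): (-9, -8), (10, -7), (7, 9), (5, 10), (-9, 4)
Count = 5

5


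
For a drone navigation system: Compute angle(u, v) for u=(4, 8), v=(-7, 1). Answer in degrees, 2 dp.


u.v = -20, |u| = sqrt(80) = 8.9443, |v| = sqrt(50) = 7.0711
cos(theta) = u.v/(|u||v|) = -20/sqrt(4000) = -0.316228
theta = acos(-0.316228) = 108.43 degrees

108.43 degrees


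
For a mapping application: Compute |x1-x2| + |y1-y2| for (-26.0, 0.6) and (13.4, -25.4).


|(-26)-13.4| + |0.6-(-25.4)| = 39.4 + 26 = 65.4

65.4


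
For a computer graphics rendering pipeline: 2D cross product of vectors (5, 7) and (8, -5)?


u x v = u_x*v_y - u_y*v_x = 5*(-5) - 7*8
= (-25) - 56 = -81

-81


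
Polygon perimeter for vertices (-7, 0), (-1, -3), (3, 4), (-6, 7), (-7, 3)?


Sides: (-7, 0)->(-1, -3): sqrt(45) = 6.708204, (-1, -3)->(3, 4): sqrt(65) = 8.062258, (3, 4)->(-6, 7): sqrt(90) = 9.486833, (-6, 7)->(-7, 3): sqrt(17) = 4.123106, (-7, 3)->(-7, 0): sqrt(9) = 3
Sum = 31.380401
Perimeter = 31.3804

31.3804


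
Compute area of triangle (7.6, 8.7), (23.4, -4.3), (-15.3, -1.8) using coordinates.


Area = |x_A(y_B-y_C) + x_B(y_C-y_A) + x_C(y_A-y_B)|/2
= |(-19) + (-245.7) + (-198.9)|/2
= 463.6/2 = 231.8

231.8


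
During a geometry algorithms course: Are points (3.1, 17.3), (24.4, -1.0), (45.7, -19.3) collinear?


Cross product: (24.4-3.1)*((-19.3)-17.3) - ((-1)-17.3)*(45.7-3.1)
= 0

Yes, collinear


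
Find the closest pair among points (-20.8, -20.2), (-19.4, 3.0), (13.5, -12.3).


d(P0,P1) = 23.2422, d(P0,P2) = 35.198, d(P1,P2) = 36.2836
Closest: P0 and P1

Closest pair: (-20.8, -20.2) and (-19.4, 3.0), distance = 23.2422


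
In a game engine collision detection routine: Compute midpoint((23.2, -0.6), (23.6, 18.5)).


M = ((23.2+23.6)/2, ((-0.6)+18.5)/2)
= (23.4, 8.95)

(23.4, 8.95)


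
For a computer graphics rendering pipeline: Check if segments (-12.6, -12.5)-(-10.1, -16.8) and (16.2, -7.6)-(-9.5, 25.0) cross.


Cross products: d1=1064.81, d2=1093.82, d3=136.09, d4=107.08
d1*d2 < 0 and d3*d4 < 0? no

No, they don't intersect


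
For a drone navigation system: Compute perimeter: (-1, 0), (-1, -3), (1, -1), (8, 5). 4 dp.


Sides: (-1, 0)->(-1, -3): sqrt(9) = 3, (-1, -3)->(1, -1): sqrt(8) = 2.828427, (1, -1)->(8, 5): sqrt(85) = 9.219544, (8, 5)->(-1, 0): sqrt(106) = 10.29563
Sum = 25.343601
Perimeter = 25.3436

25.3436


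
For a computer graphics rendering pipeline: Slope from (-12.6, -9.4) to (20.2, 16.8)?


slope = (y2-y1)/(x2-x1) = (16.8-(-9.4))/(20.2-(-12.6)) = 26.2/32.8 = 0.7988

0.7988


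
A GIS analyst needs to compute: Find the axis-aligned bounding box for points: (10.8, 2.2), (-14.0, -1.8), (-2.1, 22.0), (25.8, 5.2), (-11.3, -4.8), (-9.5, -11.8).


x range: [-14, 25.8]
y range: [-11.8, 22]
Bounding box: (-14,-11.8) to (25.8,22)

(-14,-11.8) to (25.8,22)


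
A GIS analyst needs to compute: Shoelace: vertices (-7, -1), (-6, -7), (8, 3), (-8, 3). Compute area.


Shoelace sum: ((-7)*(-7) - (-6)*(-1)) + ((-6)*3 - 8*(-7)) + (8*3 - (-8)*3) + ((-8)*(-1) - (-7)*3)
= 158
Area = |158|/2 = 79

79


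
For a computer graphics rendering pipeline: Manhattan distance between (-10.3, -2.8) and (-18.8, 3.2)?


|(-10.3)-(-18.8)| + |(-2.8)-3.2| = 8.5 + 6 = 14.5

14.5


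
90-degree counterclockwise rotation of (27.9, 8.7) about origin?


90° CCW: (x,y) -> (-y, x)
(27.9,8.7) -> (-8.7, 27.9)

(-8.7, 27.9)


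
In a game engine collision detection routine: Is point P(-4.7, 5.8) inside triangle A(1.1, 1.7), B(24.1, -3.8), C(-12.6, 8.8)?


Cross products: AB x AP = 62.4, BC x BP = 10.56, CA x CP = 14.99
All same sign? yes

Yes, inside


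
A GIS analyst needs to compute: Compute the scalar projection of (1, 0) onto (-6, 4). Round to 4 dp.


u.v = -6, |v| = sqrt(52) = 7.2111
Scalar projection = u.v / |v| = -6 / sqrt(52) = -0.8321

-0.8321


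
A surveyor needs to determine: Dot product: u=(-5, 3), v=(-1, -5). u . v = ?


u . v = u_x*v_x + u_y*v_y = (-5)*(-1) + 3*(-5)
= 5 + (-15) = -10

-10


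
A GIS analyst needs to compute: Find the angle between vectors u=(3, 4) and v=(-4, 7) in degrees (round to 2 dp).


u.v = 16, |u| = sqrt(25) = 5, |v| = sqrt(65) = 8.0623
cos(theta) = u.v/(|u||v|) = 16/sqrt(1625) = 0.396911
theta = acos(0.396911) = 66.61 degrees

66.61 degrees


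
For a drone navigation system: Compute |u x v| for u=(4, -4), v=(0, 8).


|u x v| = |4*8 - (-4)*0|
= |32 - 0| = 32

32


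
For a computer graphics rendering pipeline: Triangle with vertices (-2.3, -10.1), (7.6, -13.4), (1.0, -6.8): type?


Side lengths squared: AB^2=108.9, BC^2=87.12, CA^2=21.78
Sorted: [21.78, 87.12, 108.9]
By sides: Scalene, By angles: Right

Scalene, Right


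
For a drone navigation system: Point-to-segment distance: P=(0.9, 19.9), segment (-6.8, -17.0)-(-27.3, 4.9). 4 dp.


Project P onto AB: t = 0.7226 (clamped to [0,1])
Closest point on segment: (-21.6138, -1.1745)
Distance: 30.8384

30.8384


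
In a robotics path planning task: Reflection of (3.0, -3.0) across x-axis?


Reflection over x-axis: (x,y) -> (x,-y)
(3, -3) -> (3, 3)

(3, 3)


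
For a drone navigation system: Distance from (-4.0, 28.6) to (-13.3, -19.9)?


dx=-9.3, dy=-48.5
d^2 = (-9.3)^2 + (-48.5)^2 = 2438.74
d = sqrt(2438.74) = 49.3836

49.3836


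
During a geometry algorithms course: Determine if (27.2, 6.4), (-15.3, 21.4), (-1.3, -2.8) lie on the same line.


Cross product: ((-15.3)-27.2)*((-2.8)-6.4) - (21.4-6.4)*((-1.3)-27.2)
= 818.5

No, not collinear


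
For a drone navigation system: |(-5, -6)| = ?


|u| = sqrt((-5)^2 + (-6)^2) = sqrt(61) = 7.8102

7.8102


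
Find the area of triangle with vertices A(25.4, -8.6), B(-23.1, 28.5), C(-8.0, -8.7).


Area = |x_A(y_B-y_C) + x_B(y_C-y_A) + x_C(y_A-y_B)|/2
= |944.88 + 2.31 + 296.8|/2
= 1243.99/2 = 621.995

621.995


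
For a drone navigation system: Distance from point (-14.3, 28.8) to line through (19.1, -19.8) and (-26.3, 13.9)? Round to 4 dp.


|cross product| = 1080.86
|line direction| = sqrt(3196.85) = 56.5407
Distance = 1080.86/sqrt(3196.85) = 19.1165

19.1165


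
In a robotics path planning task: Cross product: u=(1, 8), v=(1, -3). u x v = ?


u x v = u_x*v_y - u_y*v_x = 1*(-3) - 8*1
= (-3) - 8 = -11

-11


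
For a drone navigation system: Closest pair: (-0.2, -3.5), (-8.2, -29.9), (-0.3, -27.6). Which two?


d(P0,P1) = 27.5855, d(P0,P2) = 24.1002, d(P1,P2) = 8.228
Closest: P1 and P2

Closest pair: (-8.2, -29.9) and (-0.3, -27.6), distance = 8.228


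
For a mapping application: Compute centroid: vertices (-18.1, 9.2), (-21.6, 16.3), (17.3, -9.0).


Centroid = ((x_A+x_B+x_C)/3, (y_A+y_B+y_C)/3)
= (((-18.1)+(-21.6)+17.3)/3, (9.2+16.3+(-9))/3)
= (-7.4667, 5.5)

(-7.4667, 5.5)


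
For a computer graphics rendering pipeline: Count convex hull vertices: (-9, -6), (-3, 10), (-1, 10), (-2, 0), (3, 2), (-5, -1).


Convex hull vertices (CCW): (-9, -6), (3, 2), (-1, 10), (-3, 10)
Count = 4

4


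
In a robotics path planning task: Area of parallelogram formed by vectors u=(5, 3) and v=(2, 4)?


|u x v| = |5*4 - 3*2|
= |20 - 6| = 14

14


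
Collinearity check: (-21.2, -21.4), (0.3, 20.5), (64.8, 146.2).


Cross product: (0.3-(-21.2))*(146.2-(-21.4)) - (20.5-(-21.4))*(64.8-(-21.2))
= 0

Yes, collinear


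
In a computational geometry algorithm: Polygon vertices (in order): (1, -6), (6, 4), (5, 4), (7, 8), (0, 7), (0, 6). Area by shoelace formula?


Shoelace sum: (1*4 - 6*(-6)) + (6*4 - 5*4) + (5*8 - 7*4) + (7*7 - 0*8) + (0*6 - 0*7) + (0*(-6) - 1*6)
= 99
Area = |99|/2 = 49.5

49.5


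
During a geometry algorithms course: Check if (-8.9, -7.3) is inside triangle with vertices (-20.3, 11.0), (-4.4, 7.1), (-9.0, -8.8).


Cross products: AB x AP = -246.51, BC x BP = -5.31, CA x CP = -18.93
All same sign? yes

Yes, inside


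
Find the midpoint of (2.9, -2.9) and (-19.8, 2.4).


M = ((2.9+(-19.8))/2, ((-2.9)+2.4)/2)
= (-8.45, -0.25)

(-8.45, -0.25)


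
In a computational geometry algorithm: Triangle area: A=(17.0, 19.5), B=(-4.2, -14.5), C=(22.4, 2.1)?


Area = |x_A(y_B-y_C) + x_B(y_C-y_A) + x_C(y_A-y_B)|/2
= |(-282.2) + 73.08 + 761.6|/2
= 552.48/2 = 276.24

276.24


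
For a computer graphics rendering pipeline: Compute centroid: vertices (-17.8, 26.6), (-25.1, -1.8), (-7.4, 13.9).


Centroid = ((x_A+x_B+x_C)/3, (y_A+y_B+y_C)/3)
= (((-17.8)+(-25.1)+(-7.4))/3, (26.6+(-1.8)+13.9)/3)
= (-16.7667, 12.9)

(-16.7667, 12.9)


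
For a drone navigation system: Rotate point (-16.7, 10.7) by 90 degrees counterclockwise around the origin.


90° CCW: (x,y) -> (-y, x)
(-16.7,10.7) -> (-10.7, -16.7)

(-10.7, -16.7)


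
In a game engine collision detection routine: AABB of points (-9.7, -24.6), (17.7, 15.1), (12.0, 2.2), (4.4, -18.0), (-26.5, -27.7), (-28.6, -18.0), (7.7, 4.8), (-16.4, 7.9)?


x range: [-28.6, 17.7]
y range: [-27.7, 15.1]
Bounding box: (-28.6,-27.7) to (17.7,15.1)

(-28.6,-27.7) to (17.7,15.1)


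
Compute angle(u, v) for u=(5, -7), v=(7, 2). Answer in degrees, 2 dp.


u.v = 21, |u| = sqrt(74) = 8.6023, |v| = sqrt(53) = 7.2801
cos(theta) = u.v/(|u||v|) = 21/sqrt(3922) = 0.335325
theta = acos(0.335325) = 70.41 degrees

70.41 degrees


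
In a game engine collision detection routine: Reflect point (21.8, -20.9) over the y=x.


Reflection over y=x: (x,y) -> (y,x)
(21.8, -20.9) -> (-20.9, 21.8)

(-20.9, 21.8)


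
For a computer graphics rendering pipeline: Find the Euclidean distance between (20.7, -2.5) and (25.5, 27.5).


dx=4.8, dy=30
d^2 = 4.8^2 + 30^2 = 923.04
d = sqrt(923.04) = 30.3816

30.3816


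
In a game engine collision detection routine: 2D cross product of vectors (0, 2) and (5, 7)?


u x v = u_x*v_y - u_y*v_x = 0*7 - 2*5
= 0 - 10 = -10

-10


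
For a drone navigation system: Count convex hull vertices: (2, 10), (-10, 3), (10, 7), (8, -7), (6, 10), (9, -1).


Convex hull vertices (CCW): (-10, 3), (8, -7), (9, -1), (10, 7), (6, 10), (2, 10)
Count = 6

6


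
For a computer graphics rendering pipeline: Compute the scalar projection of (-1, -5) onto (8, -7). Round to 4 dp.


u.v = 27, |v| = sqrt(113) = 10.6301
Scalar projection = u.v / |v| = 27 / sqrt(113) = 2.5399

2.5399


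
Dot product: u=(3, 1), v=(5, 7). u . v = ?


u . v = u_x*v_x + u_y*v_y = 3*5 + 1*7
= 15 + 7 = 22

22


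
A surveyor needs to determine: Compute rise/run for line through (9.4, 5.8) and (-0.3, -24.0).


slope = (y2-y1)/(x2-x1) = ((-24)-5.8)/((-0.3)-9.4) = (-29.8)/(-9.7) = 3.0722

3.0722


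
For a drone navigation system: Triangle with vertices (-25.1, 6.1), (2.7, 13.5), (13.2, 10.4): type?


Side lengths squared: AB^2=827.6, BC^2=119.86, CA^2=1485.38
Sorted: [119.86, 827.6, 1485.38]
By sides: Scalene, By angles: Obtuse

Scalene, Obtuse


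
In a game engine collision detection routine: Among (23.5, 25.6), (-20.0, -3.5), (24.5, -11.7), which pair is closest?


d(P0,P1) = 52.336, d(P0,P2) = 37.3134, d(P1,P2) = 45.2492
Closest: P0 and P2

Closest pair: (23.5, 25.6) and (24.5, -11.7), distance = 37.3134


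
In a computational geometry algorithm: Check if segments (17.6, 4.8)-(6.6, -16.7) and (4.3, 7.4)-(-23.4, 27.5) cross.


Cross products: d1=-195.31, d2=621.34, d3=-314.55, d4=-1131.2
d1*d2 < 0 and d3*d4 < 0? no

No, they don't intersect


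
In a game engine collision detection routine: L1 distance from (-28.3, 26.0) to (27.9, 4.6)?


|(-28.3)-27.9| + |26-4.6| = 56.2 + 21.4 = 77.6

77.6


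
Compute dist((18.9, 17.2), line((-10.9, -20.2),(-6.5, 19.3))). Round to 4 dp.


|cross product| = 1012.54
|line direction| = sqrt(1579.61) = 39.7443
Distance = 1012.54/sqrt(1579.61) = 25.4764

25.4764


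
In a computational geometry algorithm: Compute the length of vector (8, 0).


|u| = sqrt(8^2 + 0^2) = sqrt(64) = 8

8


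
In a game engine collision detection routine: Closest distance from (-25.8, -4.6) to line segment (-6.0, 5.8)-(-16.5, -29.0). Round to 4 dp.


Project P onto AB: t = 0.4313 (clamped to [0,1])
Closest point on segment: (-10.5282, -9.2079)
Distance: 15.9518

15.9518


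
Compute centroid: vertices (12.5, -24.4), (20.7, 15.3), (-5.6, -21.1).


Centroid = ((x_A+x_B+x_C)/3, (y_A+y_B+y_C)/3)
= ((12.5+20.7+(-5.6))/3, ((-24.4)+15.3+(-21.1))/3)
= (9.2, -10.0667)

(9.2, -10.0667)


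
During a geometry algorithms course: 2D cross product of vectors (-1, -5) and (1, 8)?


u x v = u_x*v_y - u_y*v_x = (-1)*8 - (-5)*1
= (-8) - (-5) = -3

-3


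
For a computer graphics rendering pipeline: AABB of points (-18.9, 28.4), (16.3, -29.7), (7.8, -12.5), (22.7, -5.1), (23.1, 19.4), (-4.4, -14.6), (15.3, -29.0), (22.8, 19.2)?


x range: [-18.9, 23.1]
y range: [-29.7, 28.4]
Bounding box: (-18.9,-29.7) to (23.1,28.4)

(-18.9,-29.7) to (23.1,28.4)


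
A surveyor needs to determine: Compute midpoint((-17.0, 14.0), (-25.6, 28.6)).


M = (((-17)+(-25.6))/2, (14+28.6)/2)
= (-21.3, 21.3)

(-21.3, 21.3)


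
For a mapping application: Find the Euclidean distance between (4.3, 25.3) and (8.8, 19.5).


dx=4.5, dy=-5.8
d^2 = 4.5^2 + (-5.8)^2 = 53.89
d = sqrt(53.89) = 7.341

7.341


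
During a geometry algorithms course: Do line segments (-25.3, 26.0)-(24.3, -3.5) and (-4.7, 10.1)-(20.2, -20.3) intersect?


Cross products: d1=-230.33, d2=542.96, d3=-180.94, d4=-954.23
d1*d2 < 0 and d3*d4 < 0? no

No, they don't intersect


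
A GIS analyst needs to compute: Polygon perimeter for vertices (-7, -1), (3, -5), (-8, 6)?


Sides: (-7, -1)->(3, -5): sqrt(116) = 10.77033, (3, -5)->(-8, 6): sqrt(242) = 15.556349, (-8, 6)->(-7, -1): sqrt(50) = 7.071068
Sum = 33.397747
Perimeter = 33.3977

33.3977


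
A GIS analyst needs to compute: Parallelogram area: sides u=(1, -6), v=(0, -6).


|u x v| = |1*(-6) - (-6)*0|
= |(-6) - 0| = 6

6


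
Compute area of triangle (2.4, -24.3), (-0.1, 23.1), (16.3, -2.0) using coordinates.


Area = |x_A(y_B-y_C) + x_B(y_C-y_A) + x_C(y_A-y_B)|/2
= |60.24 + (-2.23) + (-772.62)|/2
= 714.61/2 = 357.305

357.305


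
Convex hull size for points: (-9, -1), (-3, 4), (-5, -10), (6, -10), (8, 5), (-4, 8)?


Convex hull vertices (CCW): (-9, -1), (-5, -10), (6, -10), (8, 5), (-4, 8)
Count = 5

5


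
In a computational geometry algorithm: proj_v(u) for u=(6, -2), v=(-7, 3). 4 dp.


u.v = -48, |v| = sqrt(58) = 7.6158
Scalar projection = u.v / |v| = -48 / sqrt(58) = -6.3027

-6.3027


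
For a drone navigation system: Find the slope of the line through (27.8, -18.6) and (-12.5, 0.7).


slope = (y2-y1)/(x2-x1) = (0.7-(-18.6))/((-12.5)-27.8) = 19.3/(-40.3) = -0.4789

-0.4789


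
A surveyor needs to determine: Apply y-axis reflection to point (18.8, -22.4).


Reflection over y-axis: (x,y) -> (-x,y)
(18.8, -22.4) -> (-18.8, -22.4)

(-18.8, -22.4)


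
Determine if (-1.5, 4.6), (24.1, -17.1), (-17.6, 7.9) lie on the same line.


Cross product: (24.1-(-1.5))*(7.9-4.6) - ((-17.1)-4.6)*((-17.6)-(-1.5))
= -264.89

No, not collinear


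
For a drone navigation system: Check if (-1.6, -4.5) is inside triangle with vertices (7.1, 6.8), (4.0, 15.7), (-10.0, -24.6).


Cross products: AB x AP = 112.46, BC x BP = 57.12, CA x CP = 79.95
All same sign? yes

Yes, inside


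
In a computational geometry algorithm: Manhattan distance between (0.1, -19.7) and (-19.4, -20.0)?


|0.1-(-19.4)| + |(-19.7)-(-20)| = 19.5 + 0.3 = 19.8

19.8


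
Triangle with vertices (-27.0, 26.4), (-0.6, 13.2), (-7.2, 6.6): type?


Side lengths squared: AB^2=871.2, BC^2=87.12, CA^2=784.08
Sorted: [87.12, 784.08, 871.2]
By sides: Scalene, By angles: Right

Scalene, Right


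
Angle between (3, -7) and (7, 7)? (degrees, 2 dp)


u.v = -28, |u| = sqrt(58) = 7.6158, |v| = sqrt(98) = 9.8995
cos(theta) = u.v/(|u||v|) = -28/sqrt(5684) = -0.371391
theta = acos(-0.371391) = 111.8 degrees

111.8 degrees


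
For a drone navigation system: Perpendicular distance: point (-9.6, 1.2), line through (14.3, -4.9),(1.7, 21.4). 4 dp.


|cross product| = 551.71
|line direction| = sqrt(850.45) = 29.1625
Distance = 551.71/sqrt(850.45) = 18.9185

18.9185


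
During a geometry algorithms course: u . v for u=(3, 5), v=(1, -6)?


u . v = u_x*v_x + u_y*v_y = 3*1 + 5*(-6)
= 3 + (-30) = -27

-27


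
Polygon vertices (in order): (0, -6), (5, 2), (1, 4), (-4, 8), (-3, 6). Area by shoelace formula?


Shoelace sum: (0*2 - 5*(-6)) + (5*4 - 1*2) + (1*8 - (-4)*4) + ((-4)*6 - (-3)*8) + ((-3)*(-6) - 0*6)
= 90
Area = |90|/2 = 45

45


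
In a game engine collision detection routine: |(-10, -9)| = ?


|u| = sqrt((-10)^2 + (-9)^2) = sqrt(181) = 13.4536

13.4536


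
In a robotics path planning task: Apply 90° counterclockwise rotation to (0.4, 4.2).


90° CCW: (x,y) -> (-y, x)
(0.4,4.2) -> (-4.2, 0.4)

(-4.2, 0.4)


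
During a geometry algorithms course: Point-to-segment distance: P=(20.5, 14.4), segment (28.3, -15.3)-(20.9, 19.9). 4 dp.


Project P onto AB: t = 0.8527 (clamped to [0,1])
Closest point on segment: (21.9904, 14.7133)
Distance: 1.523

1.523


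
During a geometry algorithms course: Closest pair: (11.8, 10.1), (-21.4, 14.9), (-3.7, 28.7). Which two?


d(P0,P1) = 33.5452, d(P0,P2) = 24.2118, d(P1,P2) = 22.4439
Closest: P1 and P2

Closest pair: (-21.4, 14.9) and (-3.7, 28.7), distance = 22.4439


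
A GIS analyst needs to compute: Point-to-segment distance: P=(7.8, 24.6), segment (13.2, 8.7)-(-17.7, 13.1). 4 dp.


Project P onto AB: t = 0.2431 (clamped to [0,1])
Closest point on segment: (5.6882, 9.7696)
Distance: 14.98

14.98


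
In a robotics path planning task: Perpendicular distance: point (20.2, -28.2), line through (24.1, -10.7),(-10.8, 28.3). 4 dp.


|cross product| = 762.85
|line direction| = sqrt(2739.01) = 52.3356
Distance = 762.85/sqrt(2739.01) = 14.5761

14.5761


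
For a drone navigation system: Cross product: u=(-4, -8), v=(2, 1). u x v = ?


u x v = u_x*v_y - u_y*v_x = (-4)*1 - (-8)*2
= (-4) - (-16) = 12

12


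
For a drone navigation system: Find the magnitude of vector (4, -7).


|u| = sqrt(4^2 + (-7)^2) = sqrt(65) = 8.0623

8.0623


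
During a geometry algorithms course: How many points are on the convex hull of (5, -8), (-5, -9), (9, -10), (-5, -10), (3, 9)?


Convex hull vertices (CCW): (-5, -10), (9, -10), (3, 9), (-5, -9)
Count = 4

4


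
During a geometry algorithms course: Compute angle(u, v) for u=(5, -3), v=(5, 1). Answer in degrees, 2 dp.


u.v = 22, |u| = sqrt(34) = 5.831, |v| = sqrt(26) = 5.099
cos(theta) = u.v/(|u||v|) = 22/sqrt(884) = 0.73994
theta = acos(0.73994) = 42.27 degrees

42.27 degrees


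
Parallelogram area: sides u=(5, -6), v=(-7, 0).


|u x v| = |5*0 - (-6)*(-7)|
= |0 - 42| = 42

42


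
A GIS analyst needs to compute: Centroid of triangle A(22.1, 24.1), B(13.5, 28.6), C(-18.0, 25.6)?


Centroid = ((x_A+x_B+x_C)/3, (y_A+y_B+y_C)/3)
= ((22.1+13.5+(-18))/3, (24.1+28.6+25.6)/3)
= (5.8667, 26.1)

(5.8667, 26.1)


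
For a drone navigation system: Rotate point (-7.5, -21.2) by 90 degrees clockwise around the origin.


90° CW: (x,y) -> (y, -x)
(-7.5,-21.2) -> (-21.2, 7.5)

(-21.2, 7.5)


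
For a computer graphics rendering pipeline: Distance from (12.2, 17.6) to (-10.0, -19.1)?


dx=-22.2, dy=-36.7
d^2 = (-22.2)^2 + (-36.7)^2 = 1839.73
d = sqrt(1839.73) = 42.8921

42.8921


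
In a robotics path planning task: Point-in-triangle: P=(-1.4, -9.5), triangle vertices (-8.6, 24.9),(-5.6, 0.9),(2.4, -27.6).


Cross products: AB x AP = 69.6, BC x BP = 36.5, CA x CP = 0.4
All same sign? yes

Yes, inside


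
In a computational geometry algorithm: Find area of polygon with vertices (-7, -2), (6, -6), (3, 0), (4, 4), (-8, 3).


Shoelace sum: ((-7)*(-6) - 6*(-2)) + (6*0 - 3*(-6)) + (3*4 - 4*0) + (4*3 - (-8)*4) + ((-8)*(-2) - (-7)*3)
= 165
Area = |165|/2 = 82.5

82.5


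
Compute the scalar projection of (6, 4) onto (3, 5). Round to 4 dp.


u.v = 38, |v| = sqrt(34) = 5.831
Scalar projection = u.v / |v| = 38 / sqrt(34) = 6.5169

6.5169


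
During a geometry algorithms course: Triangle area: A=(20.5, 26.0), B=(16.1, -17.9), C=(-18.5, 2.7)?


Area = |x_A(y_B-y_C) + x_B(y_C-y_A) + x_C(y_A-y_B)|/2
= |(-422.3) + (-375.13) + (-812.15)|/2
= 1609.58/2 = 804.79

804.79


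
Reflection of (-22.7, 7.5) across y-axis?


Reflection over y-axis: (x,y) -> (-x,y)
(-22.7, 7.5) -> (22.7, 7.5)

(22.7, 7.5)


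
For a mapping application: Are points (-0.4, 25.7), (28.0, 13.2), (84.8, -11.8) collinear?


Cross product: (28-(-0.4))*((-11.8)-25.7) - (13.2-25.7)*(84.8-(-0.4))
= 0

Yes, collinear


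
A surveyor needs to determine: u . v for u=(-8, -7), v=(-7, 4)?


u . v = u_x*v_x + u_y*v_y = (-8)*(-7) + (-7)*4
= 56 + (-28) = 28

28


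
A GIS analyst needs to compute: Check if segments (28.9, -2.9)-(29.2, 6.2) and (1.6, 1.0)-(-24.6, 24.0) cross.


Cross products: d1=-525.72, d2=-771.04, d3=249.6, d4=494.92
d1*d2 < 0 and d3*d4 < 0? no

No, they don't intersect


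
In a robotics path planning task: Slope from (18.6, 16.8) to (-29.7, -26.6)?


slope = (y2-y1)/(x2-x1) = ((-26.6)-16.8)/((-29.7)-18.6) = (-43.4)/(-48.3) = 0.8986

0.8986


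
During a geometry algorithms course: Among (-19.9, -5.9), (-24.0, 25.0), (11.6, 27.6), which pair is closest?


d(P0,P1) = 31.1708, d(P0,P2) = 45.9837, d(P1,P2) = 35.6948
Closest: P0 and P1

Closest pair: (-19.9, -5.9) and (-24.0, 25.0), distance = 31.1708


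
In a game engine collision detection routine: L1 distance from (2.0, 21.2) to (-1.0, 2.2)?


|2-(-1)| + |21.2-2.2| = 3 + 19 = 22

22


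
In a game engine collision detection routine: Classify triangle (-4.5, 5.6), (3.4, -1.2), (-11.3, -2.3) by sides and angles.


Side lengths squared: AB^2=108.65, BC^2=217.3, CA^2=108.65
Sorted: [108.65, 108.65, 217.3]
By sides: Isosceles, By angles: Right

Isosceles, Right


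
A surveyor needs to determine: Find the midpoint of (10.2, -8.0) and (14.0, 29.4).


M = ((10.2+14)/2, ((-8)+29.4)/2)
= (12.1, 10.7)

(12.1, 10.7)


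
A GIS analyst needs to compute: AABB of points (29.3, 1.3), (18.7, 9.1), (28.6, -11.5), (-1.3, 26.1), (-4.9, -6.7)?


x range: [-4.9, 29.3]
y range: [-11.5, 26.1]
Bounding box: (-4.9,-11.5) to (29.3,26.1)

(-4.9,-11.5) to (29.3,26.1)


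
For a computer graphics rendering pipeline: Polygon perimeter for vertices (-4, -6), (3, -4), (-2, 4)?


Sides: (-4, -6)->(3, -4): sqrt(53) = 7.28011, (3, -4)->(-2, 4): sqrt(89) = 9.433981, (-2, 4)->(-4, -6): sqrt(104) = 10.198039
Sum = 26.91213
Perimeter = 26.9121

26.9121


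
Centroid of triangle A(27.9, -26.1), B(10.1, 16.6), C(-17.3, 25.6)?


Centroid = ((x_A+x_B+x_C)/3, (y_A+y_B+y_C)/3)
= ((27.9+10.1+(-17.3))/3, ((-26.1)+16.6+25.6)/3)
= (6.9, 5.3667)

(6.9, 5.3667)


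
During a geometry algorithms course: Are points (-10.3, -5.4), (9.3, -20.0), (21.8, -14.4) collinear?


Cross product: (9.3-(-10.3))*((-14.4)-(-5.4)) - ((-20)-(-5.4))*(21.8-(-10.3))
= 292.26

No, not collinear


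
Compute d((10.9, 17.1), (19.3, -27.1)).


dx=8.4, dy=-44.2
d^2 = 8.4^2 + (-44.2)^2 = 2024.2
d = sqrt(2024.2) = 44.9911

44.9911


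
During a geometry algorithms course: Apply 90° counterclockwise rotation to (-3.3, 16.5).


90° CCW: (x,y) -> (-y, x)
(-3.3,16.5) -> (-16.5, -3.3)

(-16.5, -3.3)


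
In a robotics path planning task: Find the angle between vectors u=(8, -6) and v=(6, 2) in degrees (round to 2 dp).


u.v = 36, |u| = sqrt(100) = 10, |v| = sqrt(40) = 6.3246
cos(theta) = u.v/(|u||v|) = 36/sqrt(4000) = 0.56921
theta = acos(0.56921) = 55.3 degrees

55.3 degrees


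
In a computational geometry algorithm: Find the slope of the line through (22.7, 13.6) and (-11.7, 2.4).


slope = (y2-y1)/(x2-x1) = (2.4-13.6)/((-11.7)-22.7) = (-11.2)/(-34.4) = 0.3256

0.3256


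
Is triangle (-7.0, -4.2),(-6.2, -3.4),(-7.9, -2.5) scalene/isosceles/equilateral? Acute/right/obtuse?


Side lengths squared: AB^2=1.28, BC^2=3.7, CA^2=3.7
Sorted: [1.28, 3.7, 3.7]
By sides: Isosceles, By angles: Acute

Isosceles, Acute


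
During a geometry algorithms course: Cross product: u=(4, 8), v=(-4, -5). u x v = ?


u x v = u_x*v_y - u_y*v_x = 4*(-5) - 8*(-4)
= (-20) - (-32) = 12

12


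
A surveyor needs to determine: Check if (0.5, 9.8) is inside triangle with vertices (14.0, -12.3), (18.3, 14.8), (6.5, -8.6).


Cross products: AB x AP = 460.88, BC x BP = -357.52, CA x CP = 115.8
All same sign? no

No, outside


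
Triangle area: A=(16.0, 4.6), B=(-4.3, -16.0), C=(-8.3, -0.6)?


Area = |x_A(y_B-y_C) + x_B(y_C-y_A) + x_C(y_A-y_B)|/2
= |(-246.4) + 22.36 + (-170.98)|/2
= 395.02/2 = 197.51

197.51


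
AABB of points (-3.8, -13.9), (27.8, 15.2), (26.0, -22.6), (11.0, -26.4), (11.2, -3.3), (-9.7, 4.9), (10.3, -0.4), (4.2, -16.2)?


x range: [-9.7, 27.8]
y range: [-26.4, 15.2]
Bounding box: (-9.7,-26.4) to (27.8,15.2)

(-9.7,-26.4) to (27.8,15.2)


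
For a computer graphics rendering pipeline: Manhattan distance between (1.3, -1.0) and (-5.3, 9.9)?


|1.3-(-5.3)| + |(-1)-9.9| = 6.6 + 10.9 = 17.5

17.5


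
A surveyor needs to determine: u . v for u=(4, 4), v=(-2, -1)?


u . v = u_x*v_x + u_y*v_y = 4*(-2) + 4*(-1)
= (-8) + (-4) = -12

-12


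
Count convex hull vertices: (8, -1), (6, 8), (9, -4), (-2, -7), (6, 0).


Convex hull vertices (CCW): (-2, -7), (9, -4), (6, 8)
Count = 3

3


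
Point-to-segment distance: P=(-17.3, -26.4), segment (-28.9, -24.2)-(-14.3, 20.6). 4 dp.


Project P onto AB: t = 0.0319 (clamped to [0,1])
Closest point on segment: (-28.4344, -22.7714)
Distance: 11.7108

11.7108


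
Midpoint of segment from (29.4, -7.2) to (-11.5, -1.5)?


M = ((29.4+(-11.5))/2, ((-7.2)+(-1.5))/2)
= (8.95, -4.35)

(8.95, -4.35)


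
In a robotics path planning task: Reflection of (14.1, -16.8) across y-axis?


Reflection over y-axis: (x,y) -> (-x,y)
(14.1, -16.8) -> (-14.1, -16.8)

(-14.1, -16.8)


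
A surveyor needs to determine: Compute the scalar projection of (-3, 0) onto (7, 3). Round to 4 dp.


u.v = -21, |v| = sqrt(58) = 7.6158
Scalar projection = u.v / |v| = -21 / sqrt(58) = -2.7574

-2.7574


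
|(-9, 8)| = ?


|u| = sqrt((-9)^2 + 8^2) = sqrt(145) = 12.0416

12.0416


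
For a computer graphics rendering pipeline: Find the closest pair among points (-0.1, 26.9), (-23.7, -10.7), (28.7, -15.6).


d(P0,P1) = 44.3928, d(P0,P2) = 51.339, d(P1,P2) = 52.6286
Closest: P0 and P1

Closest pair: (-0.1, 26.9) and (-23.7, -10.7), distance = 44.3928


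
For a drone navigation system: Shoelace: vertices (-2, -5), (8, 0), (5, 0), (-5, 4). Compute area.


Shoelace sum: ((-2)*0 - 8*(-5)) + (8*0 - 5*0) + (5*4 - (-5)*0) + ((-5)*(-5) - (-2)*4)
= 93
Area = |93|/2 = 46.5

46.5


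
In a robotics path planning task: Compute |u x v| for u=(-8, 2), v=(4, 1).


|u x v| = |(-8)*1 - 2*4|
= |(-8) - 8| = 16

16


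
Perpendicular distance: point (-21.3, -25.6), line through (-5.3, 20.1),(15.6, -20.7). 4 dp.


|cross product| = 1607.93
|line direction| = sqrt(2101.45) = 45.8416
Distance = 1607.93/sqrt(2101.45) = 35.0758

35.0758


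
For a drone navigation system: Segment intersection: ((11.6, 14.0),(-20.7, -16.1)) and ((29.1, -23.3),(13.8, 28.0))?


Cross products: d1=327.06, d2=2444.58, d3=1731.54, d4=-385.98
d1*d2 < 0 and d3*d4 < 0? no

No, they don't intersect


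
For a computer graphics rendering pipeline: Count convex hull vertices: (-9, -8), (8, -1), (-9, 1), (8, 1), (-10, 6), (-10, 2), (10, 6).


Convex hull vertices (CCW): (-10, 2), (-9, -8), (8, -1), (10, 6), (-10, 6)
Count = 5

5


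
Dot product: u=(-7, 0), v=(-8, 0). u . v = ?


u . v = u_x*v_x + u_y*v_y = (-7)*(-8) + 0*0
= 56 + 0 = 56

56


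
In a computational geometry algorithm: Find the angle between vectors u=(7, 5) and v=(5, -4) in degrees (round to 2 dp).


u.v = 15, |u| = sqrt(74) = 8.6023, |v| = sqrt(41) = 6.4031
cos(theta) = u.v/(|u||v|) = 15/sqrt(3034) = 0.272322
theta = acos(0.272322) = 74.2 degrees

74.2 degrees


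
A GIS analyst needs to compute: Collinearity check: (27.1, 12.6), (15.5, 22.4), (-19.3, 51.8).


Cross product: (15.5-27.1)*(51.8-12.6) - (22.4-12.6)*((-19.3)-27.1)
= 0

Yes, collinear


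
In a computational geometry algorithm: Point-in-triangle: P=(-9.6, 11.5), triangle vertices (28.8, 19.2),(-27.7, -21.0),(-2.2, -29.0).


Cross products: AB x AP = -1108.63, BC x BP = 973.55, CA x CP = 1612.18
All same sign? no

No, outside


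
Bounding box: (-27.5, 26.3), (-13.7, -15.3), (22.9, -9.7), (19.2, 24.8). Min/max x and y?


x range: [-27.5, 22.9]
y range: [-15.3, 26.3]
Bounding box: (-27.5,-15.3) to (22.9,26.3)

(-27.5,-15.3) to (22.9,26.3)


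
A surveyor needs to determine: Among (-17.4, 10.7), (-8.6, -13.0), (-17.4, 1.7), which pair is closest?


d(P0,P1) = 25.281, d(P0,P2) = 9, d(P1,P2) = 17.1327
Closest: P0 and P2

Closest pair: (-17.4, 10.7) and (-17.4, 1.7), distance = 9


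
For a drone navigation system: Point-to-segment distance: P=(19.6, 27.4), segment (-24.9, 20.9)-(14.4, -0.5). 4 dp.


Project P onto AB: t = 0.8039 (clamped to [0,1])
Closest point on segment: (6.6929, 3.6967)
Distance: 26.9896

26.9896


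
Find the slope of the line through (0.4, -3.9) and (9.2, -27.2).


slope = (y2-y1)/(x2-x1) = ((-27.2)-(-3.9))/(9.2-0.4) = (-23.3)/8.8 = -2.6477

-2.6477


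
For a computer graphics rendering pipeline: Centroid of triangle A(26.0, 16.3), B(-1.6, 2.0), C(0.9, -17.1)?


Centroid = ((x_A+x_B+x_C)/3, (y_A+y_B+y_C)/3)
= ((26+(-1.6)+0.9)/3, (16.3+2+(-17.1))/3)
= (8.4333, 0.4)

(8.4333, 0.4)


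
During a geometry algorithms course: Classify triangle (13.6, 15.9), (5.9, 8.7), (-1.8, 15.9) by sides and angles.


Side lengths squared: AB^2=111.13, BC^2=111.13, CA^2=237.16
Sorted: [111.13, 111.13, 237.16]
By sides: Isosceles, By angles: Obtuse

Isosceles, Obtuse


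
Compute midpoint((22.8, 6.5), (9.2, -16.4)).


M = ((22.8+9.2)/2, (6.5+(-16.4))/2)
= (16, -4.95)

(16, -4.95)


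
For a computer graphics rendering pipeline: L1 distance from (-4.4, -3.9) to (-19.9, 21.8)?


|(-4.4)-(-19.9)| + |(-3.9)-21.8| = 15.5 + 25.7 = 41.2

41.2


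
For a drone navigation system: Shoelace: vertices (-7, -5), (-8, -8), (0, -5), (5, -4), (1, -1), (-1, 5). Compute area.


Shoelace sum: ((-7)*(-8) - (-8)*(-5)) + ((-8)*(-5) - 0*(-8)) + (0*(-4) - 5*(-5)) + (5*(-1) - 1*(-4)) + (1*5 - (-1)*(-1)) + ((-1)*(-5) - (-7)*5)
= 124
Area = |124|/2 = 62

62


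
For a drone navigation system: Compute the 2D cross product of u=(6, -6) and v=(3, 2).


u x v = u_x*v_y - u_y*v_x = 6*2 - (-6)*3
= 12 - (-18) = 30

30


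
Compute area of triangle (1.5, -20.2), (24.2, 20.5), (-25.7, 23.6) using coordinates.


Area = |x_A(y_B-y_C) + x_B(y_C-y_A) + x_C(y_A-y_B)|/2
= |(-4.65) + 1059.96 + 1045.99|/2
= 2101.3/2 = 1050.65

1050.65


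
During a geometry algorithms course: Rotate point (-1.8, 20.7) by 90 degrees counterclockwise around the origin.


90° CCW: (x,y) -> (-y, x)
(-1.8,20.7) -> (-20.7, -1.8)

(-20.7, -1.8)


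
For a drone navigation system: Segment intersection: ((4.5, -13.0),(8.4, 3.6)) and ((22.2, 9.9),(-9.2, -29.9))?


Cross products: d1=14.6, d2=-351.42, d3=-204.51, d4=161.51
d1*d2 < 0 and d3*d4 < 0? yes

Yes, they intersect


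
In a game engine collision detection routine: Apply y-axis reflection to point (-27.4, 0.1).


Reflection over y-axis: (x,y) -> (-x,y)
(-27.4, 0.1) -> (27.4, 0.1)

(27.4, 0.1)


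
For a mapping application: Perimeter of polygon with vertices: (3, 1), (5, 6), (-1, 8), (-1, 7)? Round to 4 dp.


Sides: (3, 1)->(5, 6): sqrt(29) = 5.385165, (5, 6)->(-1, 8): sqrt(40) = 6.324555, (-1, 8)->(-1, 7): sqrt(1) = 1, (-1, 7)->(3, 1): sqrt(52) = 7.211103
Sum = 19.920823
Perimeter = 19.9208

19.9208


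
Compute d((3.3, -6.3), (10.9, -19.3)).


dx=7.6, dy=-13
d^2 = 7.6^2 + (-13)^2 = 226.76
d = sqrt(226.76) = 15.0586

15.0586


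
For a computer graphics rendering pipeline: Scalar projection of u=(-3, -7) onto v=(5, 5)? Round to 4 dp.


u.v = -50, |v| = sqrt(50) = 7.0711
Scalar projection = u.v / |v| = -50 / sqrt(50) = -7.0711

-7.0711


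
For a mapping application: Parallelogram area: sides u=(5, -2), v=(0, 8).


|u x v| = |5*8 - (-2)*0|
= |40 - 0| = 40

40


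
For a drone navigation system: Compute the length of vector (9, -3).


|u| = sqrt(9^2 + (-3)^2) = sqrt(90) = 9.4868

9.4868


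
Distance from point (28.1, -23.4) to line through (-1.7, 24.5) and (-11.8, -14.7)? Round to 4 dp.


|cross product| = 1651.95
|line direction| = sqrt(1638.65) = 40.4802
Distance = 1651.95/sqrt(1638.65) = 40.8088

40.8088


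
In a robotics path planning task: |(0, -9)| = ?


|u| = sqrt(0^2 + (-9)^2) = sqrt(81) = 9

9


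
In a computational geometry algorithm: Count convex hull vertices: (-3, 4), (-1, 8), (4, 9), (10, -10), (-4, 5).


Convex hull vertices (CCW): (-4, 5), (10, -10), (4, 9), (-1, 8)
Count = 4

4


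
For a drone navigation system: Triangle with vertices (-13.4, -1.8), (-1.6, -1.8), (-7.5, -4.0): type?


Side lengths squared: AB^2=139.24, BC^2=39.65, CA^2=39.65
Sorted: [39.65, 39.65, 139.24]
By sides: Isosceles, By angles: Obtuse

Isosceles, Obtuse


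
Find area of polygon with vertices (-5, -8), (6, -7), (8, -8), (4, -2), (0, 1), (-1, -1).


Shoelace sum: ((-5)*(-7) - 6*(-8)) + (6*(-8) - 8*(-7)) + (8*(-2) - 4*(-8)) + (4*1 - 0*(-2)) + (0*(-1) - (-1)*1) + ((-1)*(-8) - (-5)*(-1))
= 115
Area = |115|/2 = 57.5

57.5


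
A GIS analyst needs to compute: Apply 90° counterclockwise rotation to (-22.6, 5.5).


90° CCW: (x,y) -> (-y, x)
(-22.6,5.5) -> (-5.5, -22.6)

(-5.5, -22.6)


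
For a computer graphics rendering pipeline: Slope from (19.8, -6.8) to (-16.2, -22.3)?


slope = (y2-y1)/(x2-x1) = ((-22.3)-(-6.8))/((-16.2)-19.8) = (-15.5)/(-36) = 0.4306

0.4306
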